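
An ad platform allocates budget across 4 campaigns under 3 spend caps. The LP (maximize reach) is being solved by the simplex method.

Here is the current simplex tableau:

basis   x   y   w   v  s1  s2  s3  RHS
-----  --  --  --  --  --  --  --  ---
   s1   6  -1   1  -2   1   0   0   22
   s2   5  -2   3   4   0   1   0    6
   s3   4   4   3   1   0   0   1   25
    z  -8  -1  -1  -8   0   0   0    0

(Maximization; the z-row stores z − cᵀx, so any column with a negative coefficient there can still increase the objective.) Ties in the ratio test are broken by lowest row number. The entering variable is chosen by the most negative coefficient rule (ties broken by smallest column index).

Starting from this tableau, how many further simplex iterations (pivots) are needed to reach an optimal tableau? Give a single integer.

pivot: x in, s2 out → z = 48/5
pivot: y in, s3 out → z = 99/4
pivot: v in, x out → z = 343/9
No improving column remains; optimal.

3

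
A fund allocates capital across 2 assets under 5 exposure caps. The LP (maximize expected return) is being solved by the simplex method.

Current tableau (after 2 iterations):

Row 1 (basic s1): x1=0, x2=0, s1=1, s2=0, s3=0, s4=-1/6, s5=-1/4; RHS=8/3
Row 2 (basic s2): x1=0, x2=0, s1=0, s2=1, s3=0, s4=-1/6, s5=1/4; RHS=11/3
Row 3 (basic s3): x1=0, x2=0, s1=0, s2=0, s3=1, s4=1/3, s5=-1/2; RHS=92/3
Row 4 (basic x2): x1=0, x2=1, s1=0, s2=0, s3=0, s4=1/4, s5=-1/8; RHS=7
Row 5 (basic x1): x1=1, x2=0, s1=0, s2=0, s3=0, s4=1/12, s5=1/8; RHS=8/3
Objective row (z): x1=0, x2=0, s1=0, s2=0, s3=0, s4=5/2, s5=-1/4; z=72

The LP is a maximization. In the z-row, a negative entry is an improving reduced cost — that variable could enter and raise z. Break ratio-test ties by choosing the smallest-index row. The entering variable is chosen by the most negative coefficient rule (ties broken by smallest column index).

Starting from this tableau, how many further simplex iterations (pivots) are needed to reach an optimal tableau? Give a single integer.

pivot: s5 in, s2 out → z = 227/3
No improving column remains; optimal.

1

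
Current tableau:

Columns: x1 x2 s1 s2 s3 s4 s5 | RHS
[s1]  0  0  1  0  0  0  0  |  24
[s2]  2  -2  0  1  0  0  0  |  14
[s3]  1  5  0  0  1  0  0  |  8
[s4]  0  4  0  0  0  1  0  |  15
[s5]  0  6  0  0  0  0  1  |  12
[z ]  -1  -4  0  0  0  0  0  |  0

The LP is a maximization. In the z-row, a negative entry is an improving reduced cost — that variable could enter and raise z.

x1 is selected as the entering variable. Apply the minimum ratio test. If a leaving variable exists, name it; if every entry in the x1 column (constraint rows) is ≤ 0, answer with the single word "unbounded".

Ratios: row 1 (s1): entry 0 ≤ 0, skip; row 2 (s2): 14/2 = 7; row 3 (s3): 8/1 = 8; row 4 (s4): entry 0 ≤ 0, skip; row 5 (s5): entry 0 ≤ 0, skip.
Minimum ratio is in the s2 row, so s2 leaves.

s2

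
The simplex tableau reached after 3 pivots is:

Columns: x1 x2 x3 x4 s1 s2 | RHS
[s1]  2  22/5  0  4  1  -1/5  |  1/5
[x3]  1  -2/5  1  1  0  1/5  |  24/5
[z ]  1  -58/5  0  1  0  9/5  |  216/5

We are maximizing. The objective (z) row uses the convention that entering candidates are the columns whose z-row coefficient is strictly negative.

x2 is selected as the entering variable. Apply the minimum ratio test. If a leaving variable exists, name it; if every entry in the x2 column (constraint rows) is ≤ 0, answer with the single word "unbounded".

s1

Ratios: row 1 (s1): (1/5)/(22/5) = 1/22; row 2 (x3): entry -2/5 ≤ 0, skip.
Minimum ratio is in the s1 row, so s1 leaves.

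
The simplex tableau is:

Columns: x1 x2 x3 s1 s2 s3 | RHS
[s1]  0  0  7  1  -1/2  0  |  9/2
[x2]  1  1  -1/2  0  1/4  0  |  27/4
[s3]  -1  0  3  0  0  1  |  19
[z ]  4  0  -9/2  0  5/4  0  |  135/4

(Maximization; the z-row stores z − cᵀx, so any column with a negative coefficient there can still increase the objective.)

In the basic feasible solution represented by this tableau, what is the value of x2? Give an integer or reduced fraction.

27/4

x2 is basic (row 2); its value is the RHS of that row: 27/4.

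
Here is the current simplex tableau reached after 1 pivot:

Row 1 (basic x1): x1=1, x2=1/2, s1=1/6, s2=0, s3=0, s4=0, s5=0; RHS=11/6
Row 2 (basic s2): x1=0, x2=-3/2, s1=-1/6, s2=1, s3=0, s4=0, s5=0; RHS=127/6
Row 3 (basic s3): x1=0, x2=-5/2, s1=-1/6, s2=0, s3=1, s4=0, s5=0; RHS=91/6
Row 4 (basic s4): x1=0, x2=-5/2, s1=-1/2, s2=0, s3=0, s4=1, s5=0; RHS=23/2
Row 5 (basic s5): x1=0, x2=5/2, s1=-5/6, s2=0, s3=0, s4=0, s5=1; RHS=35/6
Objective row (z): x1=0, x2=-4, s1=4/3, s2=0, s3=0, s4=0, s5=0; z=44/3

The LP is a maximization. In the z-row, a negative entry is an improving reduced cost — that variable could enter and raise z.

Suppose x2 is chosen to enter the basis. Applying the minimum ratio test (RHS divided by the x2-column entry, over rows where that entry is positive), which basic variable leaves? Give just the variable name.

Ratios: row 1 (x1): (11/6)/(1/2) = 11/3; row 2 (s2): entry -3/2 ≤ 0, skip; row 3 (s3): entry -5/2 ≤ 0, skip; row 4 (s4): entry -5/2 ≤ 0, skip; row 5 (s5): (35/6)/(5/2) = 7/3.
Minimum ratio 7/3 is in the s5 row, so s5 leaves.

s5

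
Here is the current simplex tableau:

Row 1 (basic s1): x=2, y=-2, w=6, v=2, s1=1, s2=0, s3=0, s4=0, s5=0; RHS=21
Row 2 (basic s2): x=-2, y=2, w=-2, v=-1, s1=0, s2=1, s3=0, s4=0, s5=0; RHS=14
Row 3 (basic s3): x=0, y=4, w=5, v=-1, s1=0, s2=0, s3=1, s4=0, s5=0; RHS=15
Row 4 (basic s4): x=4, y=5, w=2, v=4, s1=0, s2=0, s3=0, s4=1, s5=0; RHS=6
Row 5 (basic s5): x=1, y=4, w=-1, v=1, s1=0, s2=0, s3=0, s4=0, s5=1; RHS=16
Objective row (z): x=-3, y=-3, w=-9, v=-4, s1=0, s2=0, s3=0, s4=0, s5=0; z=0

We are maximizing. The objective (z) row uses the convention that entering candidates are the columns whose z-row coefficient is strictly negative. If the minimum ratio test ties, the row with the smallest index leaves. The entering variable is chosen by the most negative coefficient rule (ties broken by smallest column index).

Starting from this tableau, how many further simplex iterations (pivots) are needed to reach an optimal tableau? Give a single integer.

2

pivot: w in, s3 out → z = 27
pivot: v in, s4 out → z = 27
No improving column remains; optimal.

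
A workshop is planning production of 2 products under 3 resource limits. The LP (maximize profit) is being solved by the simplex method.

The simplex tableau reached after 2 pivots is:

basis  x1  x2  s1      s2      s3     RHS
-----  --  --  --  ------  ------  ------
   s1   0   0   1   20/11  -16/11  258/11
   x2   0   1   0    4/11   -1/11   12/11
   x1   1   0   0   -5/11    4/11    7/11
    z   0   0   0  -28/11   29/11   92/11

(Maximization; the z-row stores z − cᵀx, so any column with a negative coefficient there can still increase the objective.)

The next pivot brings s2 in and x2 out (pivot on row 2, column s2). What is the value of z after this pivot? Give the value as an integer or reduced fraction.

16

Minimum ratio for s2: (12/11)/(4/11) = 3.
z changes by −(z-row coeff of s2)·ratio = −(-28/11)·3 = 84/11.
New z = 92/11 + (84/11) = 16.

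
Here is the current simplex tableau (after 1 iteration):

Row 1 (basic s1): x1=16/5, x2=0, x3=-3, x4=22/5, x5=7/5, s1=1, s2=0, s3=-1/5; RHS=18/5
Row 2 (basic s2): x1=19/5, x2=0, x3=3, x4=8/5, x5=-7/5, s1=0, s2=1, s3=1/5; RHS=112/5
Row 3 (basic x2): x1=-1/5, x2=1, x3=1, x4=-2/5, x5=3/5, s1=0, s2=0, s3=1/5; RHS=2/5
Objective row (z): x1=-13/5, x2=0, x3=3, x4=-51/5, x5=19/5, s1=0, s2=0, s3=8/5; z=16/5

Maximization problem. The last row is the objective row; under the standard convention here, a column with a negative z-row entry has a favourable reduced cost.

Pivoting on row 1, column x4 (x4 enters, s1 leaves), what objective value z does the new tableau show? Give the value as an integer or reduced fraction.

127/11

Minimum ratio for x4: (18/5)/(22/5) = 9/11.
z changes by −(z-row coeff of x4)·ratio = −(-51/5)·(9/11) = 459/55.
New z = 16/5 + (459/55) = 127/11.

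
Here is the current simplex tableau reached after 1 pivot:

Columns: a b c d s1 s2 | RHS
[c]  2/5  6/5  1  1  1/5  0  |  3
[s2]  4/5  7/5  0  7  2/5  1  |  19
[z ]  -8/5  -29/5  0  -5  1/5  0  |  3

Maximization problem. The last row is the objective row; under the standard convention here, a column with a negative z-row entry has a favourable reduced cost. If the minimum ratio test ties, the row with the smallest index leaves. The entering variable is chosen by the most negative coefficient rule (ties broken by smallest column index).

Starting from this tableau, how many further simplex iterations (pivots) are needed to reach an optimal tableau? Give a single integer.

pivot: b in, c out → z = 35/2
pivot: d in, s2 out → z = 628/35
No improving column remains; optimal.

2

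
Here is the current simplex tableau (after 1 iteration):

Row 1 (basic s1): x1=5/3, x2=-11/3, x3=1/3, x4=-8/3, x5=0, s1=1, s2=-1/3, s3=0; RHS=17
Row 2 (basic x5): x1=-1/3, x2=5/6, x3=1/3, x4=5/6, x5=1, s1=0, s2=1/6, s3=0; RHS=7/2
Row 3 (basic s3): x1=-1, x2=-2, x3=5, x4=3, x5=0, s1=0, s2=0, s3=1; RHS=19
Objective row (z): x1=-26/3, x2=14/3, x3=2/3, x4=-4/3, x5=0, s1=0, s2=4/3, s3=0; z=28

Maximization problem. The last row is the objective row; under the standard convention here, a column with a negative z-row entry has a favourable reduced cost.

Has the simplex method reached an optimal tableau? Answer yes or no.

Column x1 has objective-row coefficient -26/3, which is negative; an improving pivot exists, so not yet optimal.

no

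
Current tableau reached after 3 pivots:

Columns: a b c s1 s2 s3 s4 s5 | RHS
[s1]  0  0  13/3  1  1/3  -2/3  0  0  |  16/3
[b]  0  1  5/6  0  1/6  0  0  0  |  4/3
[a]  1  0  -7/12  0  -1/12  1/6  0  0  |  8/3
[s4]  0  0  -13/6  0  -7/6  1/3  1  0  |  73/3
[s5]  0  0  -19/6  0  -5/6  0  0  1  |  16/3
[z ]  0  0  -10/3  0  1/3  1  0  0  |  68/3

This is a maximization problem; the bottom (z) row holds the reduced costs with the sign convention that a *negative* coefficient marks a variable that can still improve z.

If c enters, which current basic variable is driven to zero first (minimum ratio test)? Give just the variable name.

Ratios: row 1 (s1): (16/3)/(13/3) = 16/13; row 2 (b): (4/3)/(5/6) = 8/5; row 3 (a): entry -7/12 ≤ 0, skip; row 4 (s4): entry -13/6 ≤ 0, skip; row 5 (s5): entry -19/6 ≤ 0, skip.
Minimum ratio 16/13 is in the s1 row, so s1 leaves.

s1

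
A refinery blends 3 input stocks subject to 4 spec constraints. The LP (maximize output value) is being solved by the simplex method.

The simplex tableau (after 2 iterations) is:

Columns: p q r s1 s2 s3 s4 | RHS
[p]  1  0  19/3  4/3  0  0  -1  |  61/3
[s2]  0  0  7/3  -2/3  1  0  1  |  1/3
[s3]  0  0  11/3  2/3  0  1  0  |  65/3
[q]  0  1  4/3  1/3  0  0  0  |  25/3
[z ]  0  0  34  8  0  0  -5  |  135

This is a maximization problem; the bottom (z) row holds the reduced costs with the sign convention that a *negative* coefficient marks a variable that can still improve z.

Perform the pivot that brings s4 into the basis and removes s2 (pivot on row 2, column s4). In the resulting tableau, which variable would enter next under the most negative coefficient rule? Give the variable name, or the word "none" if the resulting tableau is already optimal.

none

Pivot element 1. New z-row = old z-row − (-5)·(row 2/1).
Updated z-row coefficients: p: 0, q: 0, r: 137/3, s1: 14/3, s2: 5, s3: 0, s4: 0.
No coefficient is strictly negative; the tableau after this pivot is optimal.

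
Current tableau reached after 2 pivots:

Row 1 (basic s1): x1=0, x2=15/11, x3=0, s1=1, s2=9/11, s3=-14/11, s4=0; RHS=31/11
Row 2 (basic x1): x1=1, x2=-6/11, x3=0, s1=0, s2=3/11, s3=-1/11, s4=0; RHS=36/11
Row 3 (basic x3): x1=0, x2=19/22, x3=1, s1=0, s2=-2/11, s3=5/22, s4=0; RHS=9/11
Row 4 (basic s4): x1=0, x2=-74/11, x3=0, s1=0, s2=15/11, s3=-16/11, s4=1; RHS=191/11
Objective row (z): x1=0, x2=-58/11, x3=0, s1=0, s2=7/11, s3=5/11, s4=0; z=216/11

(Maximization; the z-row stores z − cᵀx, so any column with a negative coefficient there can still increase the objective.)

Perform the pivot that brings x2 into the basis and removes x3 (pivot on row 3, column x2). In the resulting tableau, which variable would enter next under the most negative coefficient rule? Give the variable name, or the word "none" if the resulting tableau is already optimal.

s2

Pivot element 19/22. New z-row = old z-row − (-58/11)·(row 3/(19/22)).
Updated z-row coefficients: x1: 0, x2: 0, x3: 116/19, s1: 0, s2: -9/19, s3: 35/19, s4: 0.
The most negative is -9/19 in column s2, so s2 would enter next.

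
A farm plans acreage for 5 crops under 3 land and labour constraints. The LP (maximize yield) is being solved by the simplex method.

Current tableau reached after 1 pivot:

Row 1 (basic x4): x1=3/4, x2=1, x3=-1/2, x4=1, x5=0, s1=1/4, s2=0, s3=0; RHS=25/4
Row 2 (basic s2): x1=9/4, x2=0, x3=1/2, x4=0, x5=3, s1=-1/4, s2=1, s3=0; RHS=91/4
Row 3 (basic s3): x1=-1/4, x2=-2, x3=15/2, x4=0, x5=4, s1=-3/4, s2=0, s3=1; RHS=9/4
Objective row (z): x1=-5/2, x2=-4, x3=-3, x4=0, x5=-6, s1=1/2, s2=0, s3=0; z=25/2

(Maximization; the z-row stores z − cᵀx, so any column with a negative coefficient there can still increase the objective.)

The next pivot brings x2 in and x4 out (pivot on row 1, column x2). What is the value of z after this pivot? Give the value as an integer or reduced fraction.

75/2

Minimum ratio for x2: (25/4)/1 = 25/4.
z changes by −(z-row coeff of x2)·ratio = −(-4)·(25/4) = 25.
New z = 25/2 + 25 = 75/2.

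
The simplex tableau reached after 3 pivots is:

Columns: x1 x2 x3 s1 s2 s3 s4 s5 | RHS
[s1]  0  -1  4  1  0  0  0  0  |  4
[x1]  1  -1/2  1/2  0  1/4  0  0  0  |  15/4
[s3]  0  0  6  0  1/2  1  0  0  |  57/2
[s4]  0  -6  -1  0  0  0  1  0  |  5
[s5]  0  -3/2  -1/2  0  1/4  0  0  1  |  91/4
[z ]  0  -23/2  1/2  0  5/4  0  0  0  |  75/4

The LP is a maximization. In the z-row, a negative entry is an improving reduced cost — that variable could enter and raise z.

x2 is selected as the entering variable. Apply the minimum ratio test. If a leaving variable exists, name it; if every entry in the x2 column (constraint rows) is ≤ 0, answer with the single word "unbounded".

x2-column entries: row 1: -1, row 2: -1/2, row 3: 0, row 4: -6, row 5: -3/2. All ≤ 0, so x2 can increase without bound; the LP is unbounded in this direction.

unbounded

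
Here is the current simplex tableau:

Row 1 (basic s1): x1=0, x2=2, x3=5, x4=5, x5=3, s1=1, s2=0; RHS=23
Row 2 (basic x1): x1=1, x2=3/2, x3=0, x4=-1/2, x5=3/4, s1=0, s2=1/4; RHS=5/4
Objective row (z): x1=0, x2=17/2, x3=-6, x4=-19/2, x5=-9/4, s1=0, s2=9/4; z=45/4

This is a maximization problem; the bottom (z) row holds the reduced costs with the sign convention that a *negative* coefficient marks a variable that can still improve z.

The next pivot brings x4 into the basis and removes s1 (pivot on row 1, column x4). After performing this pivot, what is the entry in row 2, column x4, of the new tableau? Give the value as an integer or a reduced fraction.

0

Pivot element is row 1, column x4: 5.
Normalize row 1: new (row 1, x4) = 5/5 = 1.
row 2 ← row 2 − (-1/2)·(new row 1): -1/2 − (-1/2)·1 = 0.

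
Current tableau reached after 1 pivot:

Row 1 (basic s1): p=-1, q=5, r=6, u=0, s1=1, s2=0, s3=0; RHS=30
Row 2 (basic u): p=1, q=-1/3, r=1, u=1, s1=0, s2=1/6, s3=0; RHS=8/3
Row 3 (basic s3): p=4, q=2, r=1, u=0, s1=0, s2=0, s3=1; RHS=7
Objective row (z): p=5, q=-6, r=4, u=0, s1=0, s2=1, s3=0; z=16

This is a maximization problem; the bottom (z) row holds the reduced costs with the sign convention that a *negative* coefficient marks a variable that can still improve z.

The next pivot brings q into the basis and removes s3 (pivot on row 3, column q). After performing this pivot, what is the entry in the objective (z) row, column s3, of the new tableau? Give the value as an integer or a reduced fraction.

Pivot element is row 3, column q: 2.
Normalize row 3: new (row 3, s3) = 1/2 = 1/2.
z-row ← z-row − (-6)·(new row 3): 0 − (-6)·(1/2) = 3.

3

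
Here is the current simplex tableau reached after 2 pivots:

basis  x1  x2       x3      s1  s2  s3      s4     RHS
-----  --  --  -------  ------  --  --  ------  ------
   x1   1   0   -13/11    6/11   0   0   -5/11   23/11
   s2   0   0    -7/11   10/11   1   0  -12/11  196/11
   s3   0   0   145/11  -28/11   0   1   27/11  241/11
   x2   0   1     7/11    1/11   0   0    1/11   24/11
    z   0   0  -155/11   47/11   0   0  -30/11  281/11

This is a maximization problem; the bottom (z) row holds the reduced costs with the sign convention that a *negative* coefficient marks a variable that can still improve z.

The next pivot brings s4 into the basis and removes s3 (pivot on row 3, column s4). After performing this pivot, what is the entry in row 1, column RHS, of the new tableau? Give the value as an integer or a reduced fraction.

166/27

Pivot element is row 3, column s4: 27/11.
Normalize row 3: new (row 3, RHS) = (241/11)/(27/11) = 241/27.
row 1 ← row 1 − (-5/11)·(new row 3): 23/11 − (-5/11)·(241/27) = 166/27.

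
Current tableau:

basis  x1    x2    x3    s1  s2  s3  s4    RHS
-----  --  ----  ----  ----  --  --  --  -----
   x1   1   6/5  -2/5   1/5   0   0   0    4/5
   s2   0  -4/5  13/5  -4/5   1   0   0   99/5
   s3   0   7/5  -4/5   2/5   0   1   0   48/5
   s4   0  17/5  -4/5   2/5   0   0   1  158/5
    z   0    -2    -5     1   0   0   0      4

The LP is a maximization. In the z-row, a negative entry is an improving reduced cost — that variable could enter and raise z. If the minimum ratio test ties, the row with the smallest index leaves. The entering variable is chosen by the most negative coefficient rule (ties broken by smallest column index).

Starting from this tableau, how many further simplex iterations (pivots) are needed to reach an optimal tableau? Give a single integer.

3

pivot: x3 in, s2 out → z = 547/13
pivot: x2 in, x1 out → z = 383/7
pivot: s1 in, x2 out → z = 69
No improving column remains; optimal.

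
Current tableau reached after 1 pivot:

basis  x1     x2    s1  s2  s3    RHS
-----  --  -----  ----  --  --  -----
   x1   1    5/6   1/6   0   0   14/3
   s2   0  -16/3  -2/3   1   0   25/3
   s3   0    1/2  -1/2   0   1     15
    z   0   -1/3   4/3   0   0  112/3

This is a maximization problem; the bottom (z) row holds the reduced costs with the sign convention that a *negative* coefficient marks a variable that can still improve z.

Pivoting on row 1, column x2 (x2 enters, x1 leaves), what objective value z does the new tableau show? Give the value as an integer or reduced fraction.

Minimum ratio for x2: (14/3)/(5/6) = 28/5.
z changes by −(z-row coeff of x2)·ratio = −(-1/3)·(28/5) = 28/15.
New z = 112/3 + (28/15) = 196/5.

196/5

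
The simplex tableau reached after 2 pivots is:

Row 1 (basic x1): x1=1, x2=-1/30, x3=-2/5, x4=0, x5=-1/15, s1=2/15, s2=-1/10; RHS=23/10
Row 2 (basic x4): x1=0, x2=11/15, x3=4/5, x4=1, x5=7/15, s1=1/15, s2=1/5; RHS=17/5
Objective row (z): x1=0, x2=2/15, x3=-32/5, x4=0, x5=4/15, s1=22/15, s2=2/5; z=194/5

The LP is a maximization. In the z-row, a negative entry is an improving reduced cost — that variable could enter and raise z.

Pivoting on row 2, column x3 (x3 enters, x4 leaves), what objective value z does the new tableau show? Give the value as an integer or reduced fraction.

66

Minimum ratio for x3: (17/5)/(4/5) = 17/4.
z changes by −(z-row coeff of x3)·ratio = −(-32/5)·(17/4) = 136/5.
New z = 194/5 + (136/5) = 66.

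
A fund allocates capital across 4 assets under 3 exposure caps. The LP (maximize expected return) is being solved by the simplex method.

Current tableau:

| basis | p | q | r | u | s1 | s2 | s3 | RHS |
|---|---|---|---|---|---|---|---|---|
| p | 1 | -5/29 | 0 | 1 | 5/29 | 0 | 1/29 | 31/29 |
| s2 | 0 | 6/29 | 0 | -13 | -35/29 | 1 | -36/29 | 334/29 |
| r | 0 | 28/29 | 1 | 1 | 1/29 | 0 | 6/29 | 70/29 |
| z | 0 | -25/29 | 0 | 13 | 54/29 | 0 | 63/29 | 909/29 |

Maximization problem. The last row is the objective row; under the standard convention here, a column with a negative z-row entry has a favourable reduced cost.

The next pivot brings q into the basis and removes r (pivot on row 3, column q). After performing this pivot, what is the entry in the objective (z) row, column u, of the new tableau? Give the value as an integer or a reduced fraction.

389/28

Pivot element is row 3, column q: 28/29.
Normalize row 3: new (row 3, u) = 1/(28/29) = 29/28.
z-row ← z-row − (-25/29)·(new row 3): 13 − (-25/29)·(29/28) = 389/28.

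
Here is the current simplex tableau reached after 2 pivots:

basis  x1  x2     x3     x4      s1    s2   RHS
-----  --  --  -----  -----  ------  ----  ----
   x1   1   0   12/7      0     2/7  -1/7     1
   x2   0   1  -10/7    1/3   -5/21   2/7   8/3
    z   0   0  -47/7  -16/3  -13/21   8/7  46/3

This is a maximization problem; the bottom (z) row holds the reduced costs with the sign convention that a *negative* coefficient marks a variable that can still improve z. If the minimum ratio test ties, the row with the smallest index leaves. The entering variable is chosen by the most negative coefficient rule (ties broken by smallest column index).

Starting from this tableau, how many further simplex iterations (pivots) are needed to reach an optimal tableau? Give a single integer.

pivot: x3 in, x1 out → z = 77/4
pivot: x4 in, x2 out → z = 301/4
No improving column remains; optimal.

2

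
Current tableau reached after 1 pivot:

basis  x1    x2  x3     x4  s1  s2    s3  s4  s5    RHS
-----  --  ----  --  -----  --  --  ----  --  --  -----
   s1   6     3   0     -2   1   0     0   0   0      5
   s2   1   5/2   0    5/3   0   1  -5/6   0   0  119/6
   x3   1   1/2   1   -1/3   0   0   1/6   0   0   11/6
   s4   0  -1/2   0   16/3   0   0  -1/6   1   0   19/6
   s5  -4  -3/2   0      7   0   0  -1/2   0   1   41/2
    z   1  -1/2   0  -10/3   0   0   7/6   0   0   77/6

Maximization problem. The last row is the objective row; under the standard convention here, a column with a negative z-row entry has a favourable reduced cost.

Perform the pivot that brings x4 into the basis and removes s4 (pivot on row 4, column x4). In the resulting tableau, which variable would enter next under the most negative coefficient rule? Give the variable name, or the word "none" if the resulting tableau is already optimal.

x2

Pivot element 16/3. New z-row = old z-row − (-10/3)·(row 4/(16/3)).
Updated z-row coefficients: x1: 1, x2: -13/16, x3: 0, x4: 0, s1: 0, s2: 0, s3: 17/16, s4: 5/8, s5: 0.
The most negative is -13/16 in column x2, so x2 would enter next.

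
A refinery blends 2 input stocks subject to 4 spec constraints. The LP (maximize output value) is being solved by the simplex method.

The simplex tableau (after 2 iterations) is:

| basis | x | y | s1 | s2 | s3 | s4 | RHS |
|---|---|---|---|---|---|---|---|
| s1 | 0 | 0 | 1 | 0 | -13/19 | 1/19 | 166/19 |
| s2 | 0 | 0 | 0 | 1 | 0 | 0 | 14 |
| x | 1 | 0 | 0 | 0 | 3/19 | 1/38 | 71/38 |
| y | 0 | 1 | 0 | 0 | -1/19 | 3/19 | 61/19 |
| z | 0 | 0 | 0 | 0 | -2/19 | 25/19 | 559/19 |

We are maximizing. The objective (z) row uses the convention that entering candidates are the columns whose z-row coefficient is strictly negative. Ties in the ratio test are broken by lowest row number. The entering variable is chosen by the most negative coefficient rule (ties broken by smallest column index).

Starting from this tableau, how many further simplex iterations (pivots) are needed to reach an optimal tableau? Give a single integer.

pivot: s3 in, x out → z = 92/3
No improving column remains; optimal.

1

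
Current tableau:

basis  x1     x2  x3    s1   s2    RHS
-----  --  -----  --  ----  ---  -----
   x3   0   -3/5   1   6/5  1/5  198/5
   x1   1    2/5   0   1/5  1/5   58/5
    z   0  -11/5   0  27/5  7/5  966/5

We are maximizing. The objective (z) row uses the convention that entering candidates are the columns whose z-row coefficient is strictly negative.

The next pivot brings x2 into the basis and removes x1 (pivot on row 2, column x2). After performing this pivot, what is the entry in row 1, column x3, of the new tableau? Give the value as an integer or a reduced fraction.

Pivot element is row 2, column x2: 2/5.
Normalize row 2: new (row 2, x3) = 0/(2/5) = 0.
row 1 ← row 1 − (-3/5)·(new row 2): 1 − (-3/5)·0 = 1.

1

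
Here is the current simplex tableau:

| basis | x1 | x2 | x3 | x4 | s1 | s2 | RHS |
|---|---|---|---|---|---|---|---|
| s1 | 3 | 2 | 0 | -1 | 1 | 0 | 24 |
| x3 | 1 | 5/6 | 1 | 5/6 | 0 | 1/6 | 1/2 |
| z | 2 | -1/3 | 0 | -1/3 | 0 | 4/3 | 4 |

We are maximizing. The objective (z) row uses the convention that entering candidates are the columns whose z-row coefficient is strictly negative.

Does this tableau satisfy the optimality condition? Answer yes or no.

Column x2 has objective-row coefficient -1/3, which is negative; an improving pivot exists, so not yet optimal.

no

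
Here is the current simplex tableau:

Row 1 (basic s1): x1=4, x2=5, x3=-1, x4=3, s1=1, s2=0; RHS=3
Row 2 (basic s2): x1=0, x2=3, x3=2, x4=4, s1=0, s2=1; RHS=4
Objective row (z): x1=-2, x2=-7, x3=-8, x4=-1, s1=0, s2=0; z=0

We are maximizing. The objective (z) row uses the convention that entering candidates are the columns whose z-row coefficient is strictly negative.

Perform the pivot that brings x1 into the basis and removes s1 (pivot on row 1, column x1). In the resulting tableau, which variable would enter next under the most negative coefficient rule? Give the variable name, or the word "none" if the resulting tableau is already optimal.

Pivot element 4. New z-row = old z-row − (-2)·(row 1/4).
Updated z-row coefficients: x1: 0, x2: -9/2, x3: -17/2, x4: 1/2, s1: 1/2, s2: 0.
The most negative is -17/2 in column x3, so x3 would enter next.

x3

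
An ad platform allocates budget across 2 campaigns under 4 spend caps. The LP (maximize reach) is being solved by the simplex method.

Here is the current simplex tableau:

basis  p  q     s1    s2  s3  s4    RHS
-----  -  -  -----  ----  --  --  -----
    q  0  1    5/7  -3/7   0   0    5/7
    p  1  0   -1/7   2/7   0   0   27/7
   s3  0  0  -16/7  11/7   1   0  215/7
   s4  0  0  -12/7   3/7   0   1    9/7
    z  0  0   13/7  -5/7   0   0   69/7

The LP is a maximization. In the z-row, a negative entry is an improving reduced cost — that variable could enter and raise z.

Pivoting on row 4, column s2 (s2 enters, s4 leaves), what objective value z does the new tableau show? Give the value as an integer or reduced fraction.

12

Minimum ratio for s2: (9/7)/(3/7) = 3.
z changes by −(z-row coeff of s2)·ratio = −(-5/7)·3 = 15/7.
New z = 69/7 + (15/7) = 12.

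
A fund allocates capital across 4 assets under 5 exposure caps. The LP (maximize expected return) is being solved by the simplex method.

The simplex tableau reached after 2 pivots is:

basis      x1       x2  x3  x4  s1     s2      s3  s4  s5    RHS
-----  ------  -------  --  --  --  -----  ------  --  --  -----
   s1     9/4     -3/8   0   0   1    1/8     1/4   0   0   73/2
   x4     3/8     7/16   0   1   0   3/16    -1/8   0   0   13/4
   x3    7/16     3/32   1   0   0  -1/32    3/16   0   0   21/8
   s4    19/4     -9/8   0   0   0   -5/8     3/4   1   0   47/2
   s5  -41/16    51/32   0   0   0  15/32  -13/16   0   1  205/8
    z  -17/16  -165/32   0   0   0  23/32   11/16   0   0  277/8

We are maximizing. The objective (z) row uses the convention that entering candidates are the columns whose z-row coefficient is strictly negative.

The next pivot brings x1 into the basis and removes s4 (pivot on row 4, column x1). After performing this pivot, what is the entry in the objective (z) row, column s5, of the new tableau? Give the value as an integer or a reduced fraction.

0

Pivot element is row 4, column x1: 19/4.
Normalize row 4: new (row 4, s5) = 0/(19/4) = 0.
z-row ← z-row − (-17/16)·(new row 4): 0 − (-17/16)·0 = 0.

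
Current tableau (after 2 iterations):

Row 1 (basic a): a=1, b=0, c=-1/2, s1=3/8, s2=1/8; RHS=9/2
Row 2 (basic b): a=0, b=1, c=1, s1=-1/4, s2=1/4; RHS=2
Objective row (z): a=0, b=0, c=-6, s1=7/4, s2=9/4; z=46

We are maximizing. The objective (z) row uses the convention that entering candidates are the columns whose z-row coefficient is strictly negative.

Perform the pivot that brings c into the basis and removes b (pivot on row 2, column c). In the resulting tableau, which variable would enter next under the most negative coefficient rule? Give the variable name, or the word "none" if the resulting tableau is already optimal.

none

Pivot element 1. New z-row = old z-row − (-6)·(row 2/1).
Updated z-row coefficients: a: 0, b: 6, c: 0, s1: 1/4, s2: 15/4.
No coefficient is strictly negative; the tableau after this pivot is optimal.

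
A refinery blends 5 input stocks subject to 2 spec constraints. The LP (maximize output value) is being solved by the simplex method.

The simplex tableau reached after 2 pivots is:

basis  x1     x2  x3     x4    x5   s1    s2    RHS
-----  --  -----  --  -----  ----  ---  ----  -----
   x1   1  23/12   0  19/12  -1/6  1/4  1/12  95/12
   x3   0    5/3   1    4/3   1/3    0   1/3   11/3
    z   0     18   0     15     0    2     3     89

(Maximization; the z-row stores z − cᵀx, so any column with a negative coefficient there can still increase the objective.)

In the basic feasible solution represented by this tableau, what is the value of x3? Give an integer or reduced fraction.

11/3

x3 is basic (row 2); its value is the RHS of that row: 11/3.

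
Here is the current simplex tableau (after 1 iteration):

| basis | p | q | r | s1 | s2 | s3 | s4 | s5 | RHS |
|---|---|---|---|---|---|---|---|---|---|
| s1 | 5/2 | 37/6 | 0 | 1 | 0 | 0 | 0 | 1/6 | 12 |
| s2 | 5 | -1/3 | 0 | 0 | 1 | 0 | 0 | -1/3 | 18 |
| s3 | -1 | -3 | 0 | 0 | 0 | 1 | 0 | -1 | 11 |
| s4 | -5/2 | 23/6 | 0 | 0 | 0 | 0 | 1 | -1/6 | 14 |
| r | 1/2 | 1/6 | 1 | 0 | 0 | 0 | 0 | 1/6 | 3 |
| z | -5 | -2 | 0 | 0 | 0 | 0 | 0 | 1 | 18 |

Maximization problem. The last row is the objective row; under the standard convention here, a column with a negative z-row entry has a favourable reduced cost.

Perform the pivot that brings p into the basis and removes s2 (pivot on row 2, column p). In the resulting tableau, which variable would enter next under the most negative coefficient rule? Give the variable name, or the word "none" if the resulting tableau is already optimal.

Pivot element 5. New z-row = old z-row − (-5)·(row 2/5).
Updated z-row coefficients: p: 0, q: -7/3, r: 0, s1: 0, s2: 1, s3: 0, s4: 0, s5: 2/3.
The most negative is -7/3 in column q, so q would enter next.

q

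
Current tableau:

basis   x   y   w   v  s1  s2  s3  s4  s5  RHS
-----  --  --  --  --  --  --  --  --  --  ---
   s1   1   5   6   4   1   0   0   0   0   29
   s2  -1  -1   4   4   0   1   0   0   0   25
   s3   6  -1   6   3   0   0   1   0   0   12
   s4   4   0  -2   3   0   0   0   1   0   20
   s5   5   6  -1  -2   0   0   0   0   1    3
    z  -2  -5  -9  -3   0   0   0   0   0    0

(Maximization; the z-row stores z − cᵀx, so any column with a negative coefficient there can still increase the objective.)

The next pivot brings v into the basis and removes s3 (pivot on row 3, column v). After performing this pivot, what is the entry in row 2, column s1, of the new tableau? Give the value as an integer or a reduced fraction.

0

Pivot element is row 3, column v: 3.
Normalize row 3: new (row 3, s1) = 0/3 = 0.
row 2 ← row 2 − 4·(new row 3): 0 − 4·0 = 0.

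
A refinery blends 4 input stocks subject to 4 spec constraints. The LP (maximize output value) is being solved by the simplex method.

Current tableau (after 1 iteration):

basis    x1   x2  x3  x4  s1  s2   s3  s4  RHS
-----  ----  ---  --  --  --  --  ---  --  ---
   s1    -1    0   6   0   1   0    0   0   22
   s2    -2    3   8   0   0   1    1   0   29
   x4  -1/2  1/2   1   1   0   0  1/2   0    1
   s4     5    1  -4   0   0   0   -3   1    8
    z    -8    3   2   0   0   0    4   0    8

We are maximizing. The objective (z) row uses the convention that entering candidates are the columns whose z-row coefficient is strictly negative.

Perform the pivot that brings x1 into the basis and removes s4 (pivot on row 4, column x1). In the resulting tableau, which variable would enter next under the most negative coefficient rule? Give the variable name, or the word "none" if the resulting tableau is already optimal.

x3

Pivot element 5. New z-row = old z-row − (-8)·(row 4/5).
Updated z-row coefficients: x1: 0, x2: 23/5, x3: -22/5, x4: 0, s1: 0, s2: 0, s3: -4/5, s4: 8/5.
The most negative is -22/5 in column x3, so x3 would enter next.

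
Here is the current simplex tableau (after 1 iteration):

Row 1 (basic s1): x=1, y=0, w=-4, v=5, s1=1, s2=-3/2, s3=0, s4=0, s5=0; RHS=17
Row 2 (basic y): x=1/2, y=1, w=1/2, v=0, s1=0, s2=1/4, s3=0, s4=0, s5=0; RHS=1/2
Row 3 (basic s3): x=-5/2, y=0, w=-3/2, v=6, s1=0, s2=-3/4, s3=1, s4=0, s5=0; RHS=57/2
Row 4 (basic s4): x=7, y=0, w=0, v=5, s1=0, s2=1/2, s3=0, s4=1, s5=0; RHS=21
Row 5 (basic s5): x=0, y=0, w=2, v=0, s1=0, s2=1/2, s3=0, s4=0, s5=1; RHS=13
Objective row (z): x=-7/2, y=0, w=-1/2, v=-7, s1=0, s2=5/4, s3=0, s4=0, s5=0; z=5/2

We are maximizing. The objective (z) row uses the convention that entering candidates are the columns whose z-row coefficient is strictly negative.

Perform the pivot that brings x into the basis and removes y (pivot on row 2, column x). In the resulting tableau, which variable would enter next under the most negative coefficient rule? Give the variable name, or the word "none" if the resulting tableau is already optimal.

Pivot element 1/2. New z-row = old z-row − (-7/2)·(row 2/(1/2)).
Updated z-row coefficients: x: 0, y: 7, w: 3, v: -7, s1: 0, s2: 3, s3: 0, s4: 0, s5: 0.
The most negative is -7 in column v, so v would enter next.

v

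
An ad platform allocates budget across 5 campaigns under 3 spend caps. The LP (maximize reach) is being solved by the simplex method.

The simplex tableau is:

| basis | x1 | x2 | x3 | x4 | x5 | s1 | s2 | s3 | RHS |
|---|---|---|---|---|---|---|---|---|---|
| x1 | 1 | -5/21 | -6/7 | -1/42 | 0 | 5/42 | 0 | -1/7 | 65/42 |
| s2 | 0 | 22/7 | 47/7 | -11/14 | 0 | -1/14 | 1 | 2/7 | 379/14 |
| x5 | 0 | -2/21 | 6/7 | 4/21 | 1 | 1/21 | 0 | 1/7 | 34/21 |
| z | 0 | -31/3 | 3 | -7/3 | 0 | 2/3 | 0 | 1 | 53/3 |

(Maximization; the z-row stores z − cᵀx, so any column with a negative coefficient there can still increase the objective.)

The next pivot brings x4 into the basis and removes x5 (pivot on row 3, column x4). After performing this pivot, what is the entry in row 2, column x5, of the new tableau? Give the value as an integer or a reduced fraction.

33/8

Pivot element is row 3, column x4: 4/21.
Normalize row 3: new (row 3, x5) = 1/(4/21) = 21/4.
row 2 ← row 2 − (-11/14)·(new row 3): 0 − (-11/14)·(21/4) = 33/8.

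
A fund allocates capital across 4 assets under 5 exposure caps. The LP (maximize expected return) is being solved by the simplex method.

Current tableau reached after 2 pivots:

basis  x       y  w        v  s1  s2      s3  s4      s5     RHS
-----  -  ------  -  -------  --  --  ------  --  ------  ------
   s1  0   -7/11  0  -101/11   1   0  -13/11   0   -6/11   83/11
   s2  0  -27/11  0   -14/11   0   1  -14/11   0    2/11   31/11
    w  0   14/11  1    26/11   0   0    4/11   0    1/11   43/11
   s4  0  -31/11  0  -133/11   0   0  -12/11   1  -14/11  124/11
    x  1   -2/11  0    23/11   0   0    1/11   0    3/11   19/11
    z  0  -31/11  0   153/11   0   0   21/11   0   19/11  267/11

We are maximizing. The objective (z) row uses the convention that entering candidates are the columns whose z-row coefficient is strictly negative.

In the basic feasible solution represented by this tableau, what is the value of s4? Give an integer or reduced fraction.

s4 is basic (row 4); its value is the RHS of that row: 124/11.

124/11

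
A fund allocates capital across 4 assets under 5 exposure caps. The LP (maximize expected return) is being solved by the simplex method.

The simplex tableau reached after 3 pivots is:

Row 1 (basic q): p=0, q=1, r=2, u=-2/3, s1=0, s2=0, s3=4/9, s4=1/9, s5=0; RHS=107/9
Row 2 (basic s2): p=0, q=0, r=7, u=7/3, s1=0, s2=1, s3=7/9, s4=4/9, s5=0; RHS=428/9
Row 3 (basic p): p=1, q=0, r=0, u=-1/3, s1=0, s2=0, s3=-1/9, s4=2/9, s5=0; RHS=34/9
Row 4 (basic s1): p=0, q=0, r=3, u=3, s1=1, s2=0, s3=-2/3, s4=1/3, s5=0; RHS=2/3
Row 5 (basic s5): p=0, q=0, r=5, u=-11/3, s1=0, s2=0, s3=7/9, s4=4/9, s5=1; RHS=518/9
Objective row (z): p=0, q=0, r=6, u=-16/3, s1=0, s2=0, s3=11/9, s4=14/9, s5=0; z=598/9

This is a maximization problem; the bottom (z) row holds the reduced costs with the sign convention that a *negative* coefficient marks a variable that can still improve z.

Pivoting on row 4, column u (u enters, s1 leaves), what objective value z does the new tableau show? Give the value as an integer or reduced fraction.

Minimum ratio for u: (2/3)/3 = 2/9.
z changes by −(z-row coeff of u)·ratio = −(-16/3)·(2/9) = 32/27.
New z = 598/9 + (32/27) = 1826/27.

1826/27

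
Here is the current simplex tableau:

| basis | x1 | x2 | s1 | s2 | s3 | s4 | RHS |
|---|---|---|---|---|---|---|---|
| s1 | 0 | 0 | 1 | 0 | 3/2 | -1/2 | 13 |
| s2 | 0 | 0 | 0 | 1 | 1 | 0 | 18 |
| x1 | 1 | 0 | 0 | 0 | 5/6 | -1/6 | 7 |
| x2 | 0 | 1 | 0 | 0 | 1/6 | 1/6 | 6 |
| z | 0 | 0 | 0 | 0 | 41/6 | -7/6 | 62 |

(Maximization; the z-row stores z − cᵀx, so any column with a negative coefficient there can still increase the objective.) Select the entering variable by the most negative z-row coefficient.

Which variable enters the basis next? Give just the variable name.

s4

Objective-row coefficients: x1: 0, x2: 0, s1: 0, s2: 0, s3: 41/6, s4: -7/6.
The most negative is -7/6 in column s4, so s4 enters.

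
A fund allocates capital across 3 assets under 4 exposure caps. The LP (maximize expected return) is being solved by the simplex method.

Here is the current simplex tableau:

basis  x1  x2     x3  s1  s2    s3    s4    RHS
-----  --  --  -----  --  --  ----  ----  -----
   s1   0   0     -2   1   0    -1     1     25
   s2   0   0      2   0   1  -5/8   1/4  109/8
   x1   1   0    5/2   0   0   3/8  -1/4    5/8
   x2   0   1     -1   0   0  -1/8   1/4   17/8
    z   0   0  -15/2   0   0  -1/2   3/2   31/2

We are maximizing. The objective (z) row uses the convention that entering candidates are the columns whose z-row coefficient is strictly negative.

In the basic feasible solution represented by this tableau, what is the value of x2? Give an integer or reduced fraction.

x2 is basic (row 4); its value is the RHS of that row: 17/8.

17/8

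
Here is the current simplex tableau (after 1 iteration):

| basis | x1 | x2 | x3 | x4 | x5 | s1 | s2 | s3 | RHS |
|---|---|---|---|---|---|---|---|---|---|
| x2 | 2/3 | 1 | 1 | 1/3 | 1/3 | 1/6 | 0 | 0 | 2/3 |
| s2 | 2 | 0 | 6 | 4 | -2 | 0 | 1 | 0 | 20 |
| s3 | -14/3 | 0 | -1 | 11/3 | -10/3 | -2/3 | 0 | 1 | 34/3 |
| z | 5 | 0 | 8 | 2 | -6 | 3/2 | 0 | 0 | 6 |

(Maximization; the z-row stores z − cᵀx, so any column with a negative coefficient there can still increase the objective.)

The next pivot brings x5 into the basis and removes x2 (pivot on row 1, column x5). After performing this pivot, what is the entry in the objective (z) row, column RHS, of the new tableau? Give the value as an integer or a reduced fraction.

Pivot element is row 1, column x5: 1/3.
Normalize row 1: new (row 1, RHS) = (2/3)/(1/3) = 2.
z-row ← z-row − (-6)·(new row 1): 6 − (-6)·2 = 18.

18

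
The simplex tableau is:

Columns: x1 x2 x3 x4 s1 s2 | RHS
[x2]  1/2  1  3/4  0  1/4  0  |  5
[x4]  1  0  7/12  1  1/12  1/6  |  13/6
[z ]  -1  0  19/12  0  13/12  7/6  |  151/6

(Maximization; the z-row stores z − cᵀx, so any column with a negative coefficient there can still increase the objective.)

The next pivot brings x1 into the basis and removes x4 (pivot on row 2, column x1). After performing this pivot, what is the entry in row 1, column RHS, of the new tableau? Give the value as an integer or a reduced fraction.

Pivot element is row 2, column x1: 1.
Normalize row 2: new (row 2, RHS) = (13/6)/1 = 13/6.
row 1 ← row 1 − (1/2)·(new row 2): 5 − (1/2)·(13/6) = 47/12.

47/12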